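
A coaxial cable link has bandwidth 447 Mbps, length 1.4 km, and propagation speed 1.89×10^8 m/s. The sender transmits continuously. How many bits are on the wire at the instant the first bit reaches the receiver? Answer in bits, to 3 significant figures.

3310 bits

Propagation delay = 1400 / 189000000 = 7.40741e-06 s.
BDP = R × t_prop = 447000000 × 7.40741e-06 = 3311.11 bits.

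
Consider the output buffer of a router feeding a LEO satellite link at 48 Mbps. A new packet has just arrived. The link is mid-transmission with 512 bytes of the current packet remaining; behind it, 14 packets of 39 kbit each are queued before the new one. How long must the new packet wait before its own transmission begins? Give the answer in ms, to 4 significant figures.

11.46 ms

Each queued packet: L/R = 39000/48000000 = 0.8125 ms.
14 queued → 11.375 ms.
Plus remaining 4096 bits of current packet: 0.0853333 ms.
Queuing delay = 11.46 ms.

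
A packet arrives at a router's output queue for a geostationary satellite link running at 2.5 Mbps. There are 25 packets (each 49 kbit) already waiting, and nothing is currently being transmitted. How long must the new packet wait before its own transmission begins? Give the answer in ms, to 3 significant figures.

490 ms

Each queued packet: L/R = 49000/2500000 = 19.6 ms.
25 queued → 490 ms.
Queuing delay = 490 ms.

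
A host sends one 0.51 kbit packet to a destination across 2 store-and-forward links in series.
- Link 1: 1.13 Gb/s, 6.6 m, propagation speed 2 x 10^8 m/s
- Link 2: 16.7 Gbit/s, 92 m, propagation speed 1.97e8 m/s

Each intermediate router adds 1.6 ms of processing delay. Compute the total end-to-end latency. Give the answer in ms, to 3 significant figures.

L = 510 bits.
Transmission delays (L/R per hop): 0.000451327, 3.05389e-05 ms; sum = 0.000481866 ms.
Propagation delays (d/s per hop): 3.3e-05, 0.000467005 ms; sum = 0.000500005 ms.
Processing at 1 router(s): 1 × 1.6 ms = 1.6 ms.
End-to-end = 1.60 ms.

1.60 ms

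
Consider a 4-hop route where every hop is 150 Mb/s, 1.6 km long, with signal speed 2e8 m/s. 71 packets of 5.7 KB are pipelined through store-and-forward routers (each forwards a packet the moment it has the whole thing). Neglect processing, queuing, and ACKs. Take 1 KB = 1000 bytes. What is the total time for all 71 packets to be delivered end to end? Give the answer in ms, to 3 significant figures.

Per-hop transmission t_tx = L/R = 45600/150000000 = 0.304 ms.
Per-hop propagation t_prop = 1600/200000000 = 0.008 ms.
Pipeline fill: first packet needs 4·t_tx to clear all hops; remaining 70 packets each add one t_tx.
Total = (4+71-1)·t_tx + 4·t_prop = 74·0.304 + 4·0.008 = 22.5 ms.

22.5 ms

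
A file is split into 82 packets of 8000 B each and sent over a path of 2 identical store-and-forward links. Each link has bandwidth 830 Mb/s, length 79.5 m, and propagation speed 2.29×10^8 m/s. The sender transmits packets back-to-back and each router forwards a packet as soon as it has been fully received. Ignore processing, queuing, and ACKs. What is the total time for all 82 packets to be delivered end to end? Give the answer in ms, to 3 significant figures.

Per-hop transmission t_tx = L/R = 64000/830000000 = 0.0771084 ms.
Per-hop propagation t_prop = 79.5/229000000 = 0.000347162 ms.
Pipeline fill: first packet needs 2·t_tx to clear all hops; remaining 81 packets each add one t_tx.
Total = (2+82-1)·t_tx + 2·t_prop = 83·0.0771084 + 2·0.000347162 = 6.40 ms.

6.40 ms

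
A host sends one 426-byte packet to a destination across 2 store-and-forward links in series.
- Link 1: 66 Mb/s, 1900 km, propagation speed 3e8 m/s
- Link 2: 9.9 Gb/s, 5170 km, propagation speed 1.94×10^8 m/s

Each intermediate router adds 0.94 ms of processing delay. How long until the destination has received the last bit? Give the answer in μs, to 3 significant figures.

L = 426 × 8 = 3408 bits.
Transmission delays (L/R per hop): 51.6364, 0.344242 μs; sum = 51.9806 μs.
Propagation delays (d/s per hop): 6333.33, 26649.5 μs; sum = 32982.8 μs.
Processing at 1 router(s): 1 × 0.94 ms = 940 μs.
End-to-end = 34000 μs.

34000 μs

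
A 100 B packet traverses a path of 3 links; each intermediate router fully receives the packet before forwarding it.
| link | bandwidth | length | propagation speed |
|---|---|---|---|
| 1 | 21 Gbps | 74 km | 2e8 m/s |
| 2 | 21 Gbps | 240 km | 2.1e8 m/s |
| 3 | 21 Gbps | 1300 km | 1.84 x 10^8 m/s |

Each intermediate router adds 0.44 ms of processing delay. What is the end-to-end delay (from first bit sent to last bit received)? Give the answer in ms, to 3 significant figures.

9.46 ms

L = 100 × 8 = 800 bits.
Transmission delay per hop = L/R = 800/21000000000 = 3.80952e-05 ms; 3 hops → 0.000114286 ms.
Propagation delays (d/s per hop): 0.37, 1.14286, 7.06522 ms; sum = 8.57807 ms.
Processing at 2 router(s): 2 × 0.44 ms = 0.88 ms.
End-to-end = 9.46 ms.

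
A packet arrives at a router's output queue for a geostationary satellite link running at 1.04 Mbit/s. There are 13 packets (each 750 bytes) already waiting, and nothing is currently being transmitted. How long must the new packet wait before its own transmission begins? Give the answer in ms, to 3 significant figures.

75.0 ms

Each queued packet: L/R = 6000/1040000 = 5.76923 ms.
13 queued → 75 ms.
Queuing delay = 75.0 ms.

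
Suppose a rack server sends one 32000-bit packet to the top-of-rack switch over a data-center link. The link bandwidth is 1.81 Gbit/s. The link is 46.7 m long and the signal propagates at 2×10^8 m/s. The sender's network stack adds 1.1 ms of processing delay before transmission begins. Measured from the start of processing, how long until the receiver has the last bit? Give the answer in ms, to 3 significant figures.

Transmission delay = L/R = 32000 / 1810000000 = 0.0176796 ms.
Propagation delay = d/s = 46.7 m / 200000000 m/s = 0.0002335 ms.
Plus processing delay 1.1 ms = 1.1 ms.
Total = 1.12 ms.

1.12 ms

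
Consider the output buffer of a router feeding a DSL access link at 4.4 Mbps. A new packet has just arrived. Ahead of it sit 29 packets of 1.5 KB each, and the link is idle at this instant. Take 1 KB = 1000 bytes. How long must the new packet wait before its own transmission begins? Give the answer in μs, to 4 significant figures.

79090 μs

Each queued packet: L/R = 12000/4400000 = 2727.27 μs.
29 queued → 79090.9 μs.
Queuing delay = 79090 μs.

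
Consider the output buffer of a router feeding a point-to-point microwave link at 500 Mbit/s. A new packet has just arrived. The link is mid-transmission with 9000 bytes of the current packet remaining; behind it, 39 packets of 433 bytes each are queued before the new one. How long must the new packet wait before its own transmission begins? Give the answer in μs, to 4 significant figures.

Each queued packet: L/R = 3464/500000000 = 6.928 μs.
39 queued → 270.192 μs.
Plus remaining 72000 bits of current packet: 144 μs.
Queuing delay = 414.2 μs.

414.2 μs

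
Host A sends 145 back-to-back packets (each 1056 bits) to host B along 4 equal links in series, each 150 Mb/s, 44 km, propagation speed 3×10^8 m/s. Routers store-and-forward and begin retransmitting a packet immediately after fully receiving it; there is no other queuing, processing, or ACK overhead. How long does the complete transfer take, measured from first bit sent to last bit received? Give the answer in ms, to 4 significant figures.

1.629 ms

Per-hop transmission t_tx = L/R = 1056/150000000 = 0.00704 ms.
Per-hop propagation t_prop = 44000/300000000 = 0.146667 ms.
Pipeline fill: first packet needs 4·t_tx to clear all hops; remaining 144 packets each add one t_tx.
Total = (4+145-1)·t_tx + 4·t_prop = 148·0.00704 + 4·0.146667 = 1.629 ms.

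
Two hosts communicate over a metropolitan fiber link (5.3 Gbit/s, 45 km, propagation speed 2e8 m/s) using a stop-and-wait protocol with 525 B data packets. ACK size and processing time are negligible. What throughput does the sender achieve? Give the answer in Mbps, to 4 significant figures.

9.317 Mbps

t_tx = L/R = 4200/5300000000 = 7.92453e-07 s.
t_prop = 45000/200000000 = 0.000225 s; RTT = 0.00045 s.
Cycle = t_tx + RTT = 0.000450792 s.
Throughput = L / cycle = 4200 / 0.000450792 = 9.317 Mbps.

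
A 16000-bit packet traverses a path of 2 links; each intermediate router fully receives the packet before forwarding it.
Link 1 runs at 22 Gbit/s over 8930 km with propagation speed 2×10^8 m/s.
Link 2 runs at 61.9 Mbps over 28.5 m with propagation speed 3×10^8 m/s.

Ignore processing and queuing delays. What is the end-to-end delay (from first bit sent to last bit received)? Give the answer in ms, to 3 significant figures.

Transmission delays (L/R per hop): 0.000727273, 0.258481 ms; sum = 0.259209 ms.
Propagation delays (d/s per hop): 44.65, 9.5e-05 ms; sum = 44.6501 ms.
End-to-end = 44.9 ms.

44.9 ms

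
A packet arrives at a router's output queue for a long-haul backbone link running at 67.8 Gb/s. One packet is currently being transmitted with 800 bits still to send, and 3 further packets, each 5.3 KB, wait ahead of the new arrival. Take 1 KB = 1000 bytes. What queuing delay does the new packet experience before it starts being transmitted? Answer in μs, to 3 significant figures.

Each queued packet: L/R = 42400/67800000000 = 0.625369 μs.
3 queued → 1.87611 μs.
Plus remaining 800 bits of current packet: 0.0117994 μs.
Queuing delay = 1.89 μs.

1.89 μs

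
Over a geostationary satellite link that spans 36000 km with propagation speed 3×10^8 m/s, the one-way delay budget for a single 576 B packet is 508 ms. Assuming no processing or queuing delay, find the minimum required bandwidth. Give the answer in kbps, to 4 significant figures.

L = 4608 bits.
Propagation delay = 36000000 / 300000000 = 120 ms.
Transmission budget = 508 − 120 = 388 ms.
R ≥ L / t_tx = 4608 bits / 0.388 s = 11.88 kbps.

11.88 kbps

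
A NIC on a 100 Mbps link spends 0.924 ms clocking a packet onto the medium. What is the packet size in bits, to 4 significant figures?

92400 bits

L = R × t_tx = 100000000 b/s × 0.000924 s = 92400 bits.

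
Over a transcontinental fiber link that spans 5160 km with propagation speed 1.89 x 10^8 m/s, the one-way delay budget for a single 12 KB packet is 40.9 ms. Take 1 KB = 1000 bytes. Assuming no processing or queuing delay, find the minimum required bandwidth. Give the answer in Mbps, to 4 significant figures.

L = 96000 bits.
Propagation delay = 5160000 / 189000000 = 27.3016 ms.
Transmission budget = 40.9 − 27.3016 = 13.5984 ms.
R ≥ L / t_tx = 96000 bits / 0.0135984 s = 7.060 Mbps.

7.060 Mbps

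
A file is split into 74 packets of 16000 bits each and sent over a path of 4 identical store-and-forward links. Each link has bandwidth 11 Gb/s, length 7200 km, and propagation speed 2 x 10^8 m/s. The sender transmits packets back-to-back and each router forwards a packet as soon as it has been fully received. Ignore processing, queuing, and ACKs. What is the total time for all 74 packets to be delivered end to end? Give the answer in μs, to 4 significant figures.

144100 μs

Per-hop transmission t_tx = L/R = 16000/11000000000 = 1.45455 μs.
Per-hop propagation t_prop = 7200000/200000000 = 36000 μs.
Pipeline fill: first packet needs 4·t_tx to clear all hops; remaining 73 packets each add one t_tx.
Total = (4+74-1)·t_tx + 4·t_prop = 77·1.45455 + 4·36000 = 144100 μs.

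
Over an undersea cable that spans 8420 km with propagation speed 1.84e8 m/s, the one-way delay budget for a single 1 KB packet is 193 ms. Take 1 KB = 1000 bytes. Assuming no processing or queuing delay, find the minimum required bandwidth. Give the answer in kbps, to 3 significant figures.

L = 8000 bits.
Propagation delay = 8420000 / 184000000 = 45.7609 ms.
Transmission budget = 193 − 45.7609 = 147.239 ms.
R ≥ L / t_tx = 8000 bits / 0.147239 s = 54.3 kbps.

54.3 kbps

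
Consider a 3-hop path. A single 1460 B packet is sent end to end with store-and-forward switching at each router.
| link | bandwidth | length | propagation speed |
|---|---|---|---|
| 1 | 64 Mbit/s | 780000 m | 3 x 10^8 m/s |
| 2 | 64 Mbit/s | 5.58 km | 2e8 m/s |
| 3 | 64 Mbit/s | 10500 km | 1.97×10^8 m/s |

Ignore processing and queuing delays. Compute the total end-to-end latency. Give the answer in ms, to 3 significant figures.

L = 1460 × 8 = 11680 bits.
Transmission delay per hop = L/R = 11680/64000000 = 0.1825 ms; 3 hops → 0.5475 ms.
Propagation delays (d/s per hop): 2.6, 0.0279, 53.2995 ms; sum = 55.9274 ms.
End-to-end = 56.5 ms.

56.5 ms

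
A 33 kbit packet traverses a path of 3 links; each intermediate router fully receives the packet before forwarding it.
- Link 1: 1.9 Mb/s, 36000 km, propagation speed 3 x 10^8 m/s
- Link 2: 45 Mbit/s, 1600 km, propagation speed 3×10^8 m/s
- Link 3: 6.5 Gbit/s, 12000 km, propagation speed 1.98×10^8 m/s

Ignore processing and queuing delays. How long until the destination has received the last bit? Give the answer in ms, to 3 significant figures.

204 ms

L = 33000 bits.
Transmission delays (L/R per hop): 17.3684, 0.733333, 0.00507692 ms; sum = 18.1068 ms.
Propagation delays (d/s per hop): 120, 5.33333, 60.6061 ms; sum = 185.939 ms.
End-to-end = 204 ms.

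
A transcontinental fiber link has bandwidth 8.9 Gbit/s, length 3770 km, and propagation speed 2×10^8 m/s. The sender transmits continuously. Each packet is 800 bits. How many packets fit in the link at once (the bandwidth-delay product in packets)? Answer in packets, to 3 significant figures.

Propagation delay = 3770000 / 200000000 = 0.01885 s.
BDP = R × t_prop = 8900000000 × 0.01885 = 167765000 bits.
In packets of 800 bits: 210000 packets.

210000 packets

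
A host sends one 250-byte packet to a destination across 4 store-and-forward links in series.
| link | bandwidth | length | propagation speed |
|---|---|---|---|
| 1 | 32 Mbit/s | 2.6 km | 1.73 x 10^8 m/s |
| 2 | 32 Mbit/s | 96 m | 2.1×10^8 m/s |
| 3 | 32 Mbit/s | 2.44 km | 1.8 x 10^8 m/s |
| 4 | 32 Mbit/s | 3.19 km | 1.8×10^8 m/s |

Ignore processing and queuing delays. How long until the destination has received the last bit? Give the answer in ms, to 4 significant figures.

0.2968 ms

L = 250 × 8 = 2000 bits.
Transmission delay per hop = L/R = 2000/32000000 = 0.0625 ms; 4 hops → 0.25 ms.
Propagation delays (d/s per hop): 0.0150289, 0.000457143, 0.0135556, 0.0177222 ms; sum = 0.0467638 ms.
End-to-end = 0.2968 ms.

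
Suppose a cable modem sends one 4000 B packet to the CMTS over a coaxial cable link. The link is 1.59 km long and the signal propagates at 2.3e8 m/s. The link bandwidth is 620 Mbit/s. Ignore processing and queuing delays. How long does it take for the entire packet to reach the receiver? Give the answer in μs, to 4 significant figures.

L = 4000 × 8 = 32000 bits.
Transmission delay = L/R = 32000 / 620000000 = 51.6129 μs.
Propagation delay = d/s = 1590 m / 2.3e+08 m/s = 6.91304 μs.
Total = 58.53 μs.

58.53 μs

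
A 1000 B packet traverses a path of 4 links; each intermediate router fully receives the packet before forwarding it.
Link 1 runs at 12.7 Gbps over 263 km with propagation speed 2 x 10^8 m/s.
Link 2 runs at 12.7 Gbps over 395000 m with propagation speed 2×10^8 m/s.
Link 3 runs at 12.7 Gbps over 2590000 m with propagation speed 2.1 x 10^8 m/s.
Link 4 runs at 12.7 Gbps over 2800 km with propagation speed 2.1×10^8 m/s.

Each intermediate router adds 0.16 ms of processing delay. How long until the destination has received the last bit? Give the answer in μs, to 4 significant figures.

L = 1000 × 8 = 8000 bits.
Transmission delay per hop = L/R = 8000/12700000000 = 0.629921 μs; 4 hops → 2.51969 μs.
Propagation delays (d/s per hop): 1315, 1975, 12333.3, 13333.3 μs; sum = 28956.7 μs.
Processing at 3 router(s): 3 × 0.16 ms = 480 μs.
End-to-end = 29440 μs.

29440 μs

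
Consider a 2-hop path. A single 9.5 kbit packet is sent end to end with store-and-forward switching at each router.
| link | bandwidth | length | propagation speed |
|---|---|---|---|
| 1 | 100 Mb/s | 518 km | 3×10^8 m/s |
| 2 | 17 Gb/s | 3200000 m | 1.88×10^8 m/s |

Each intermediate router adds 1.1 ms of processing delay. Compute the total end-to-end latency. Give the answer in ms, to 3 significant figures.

L = 9500 bits.
Transmission delays (L/R per hop): 0.095, 0.000558824 ms; sum = 0.0955588 ms.
Propagation delays (d/s per hop): 1.72667, 17.0213 ms; sum = 18.7479 ms.
Processing at 1 router(s): 1 × 1.1 ms = 1.1 ms.
End-to-end = 19.9 ms.

19.9 ms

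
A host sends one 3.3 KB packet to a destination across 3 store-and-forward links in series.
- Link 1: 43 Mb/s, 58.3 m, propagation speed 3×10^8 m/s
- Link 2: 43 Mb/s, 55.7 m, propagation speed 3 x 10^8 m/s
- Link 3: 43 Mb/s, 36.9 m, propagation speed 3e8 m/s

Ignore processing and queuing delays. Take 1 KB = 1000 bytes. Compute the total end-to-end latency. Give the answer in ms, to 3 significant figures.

L = 26400 bits.
Transmission delay per hop = L/R = 26400/43000000 = 0.613953 ms; 3 hops → 1.84186 ms.
Propagation delays (d/s per hop): 0.000194333, 0.000185667, 0.000123 ms; sum = 0.000503 ms.
End-to-end = 1.84 ms.

1.84 ms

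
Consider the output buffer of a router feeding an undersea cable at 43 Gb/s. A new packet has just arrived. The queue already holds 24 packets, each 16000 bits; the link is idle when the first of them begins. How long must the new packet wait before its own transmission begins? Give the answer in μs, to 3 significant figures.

8.93 μs

Each queued packet: L/R = 16000/43000000000 = 0.372093 μs.
24 queued → 8.93023 μs.
Queuing delay = 8.93 μs.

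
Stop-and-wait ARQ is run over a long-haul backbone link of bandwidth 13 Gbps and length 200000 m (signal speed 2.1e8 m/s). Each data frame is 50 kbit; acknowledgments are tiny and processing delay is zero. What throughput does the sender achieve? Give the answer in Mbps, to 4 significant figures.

26.20 Mbps

t_tx = L/R = 50000/13000000000 = 3.84615e-06 s.
t_prop = 200000/210000000 = 0.000952381 s; RTT = 0.00190476 s.
Cycle = t_tx + RTT = 0.00190861 s.
Throughput = L / cycle = 50000 / 0.00190861 = 26.20 Mbps.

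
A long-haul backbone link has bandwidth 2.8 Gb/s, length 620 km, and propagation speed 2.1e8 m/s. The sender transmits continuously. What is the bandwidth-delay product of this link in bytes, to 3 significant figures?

1030000 bytes

Propagation delay = 620000 / 210000000 = 0.00295238 s.
BDP = R × t_prop = 2800000000 × 0.00295238 = 8266670 bits.
In bytes: 8266670/8 = 1030000 bytes.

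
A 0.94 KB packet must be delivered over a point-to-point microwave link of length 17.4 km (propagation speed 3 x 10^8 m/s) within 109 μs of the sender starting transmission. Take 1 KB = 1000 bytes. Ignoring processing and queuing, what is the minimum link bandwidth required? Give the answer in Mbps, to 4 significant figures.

147.5 Mbps

L = 7520 bits.
Propagation delay = 17400 / 300000000 = 58 μs.
Transmission budget = 109 − 58 = 51 μs.
R ≥ L / t_tx = 7520 bits / 5.1e-05 s = 147.5 Mbps.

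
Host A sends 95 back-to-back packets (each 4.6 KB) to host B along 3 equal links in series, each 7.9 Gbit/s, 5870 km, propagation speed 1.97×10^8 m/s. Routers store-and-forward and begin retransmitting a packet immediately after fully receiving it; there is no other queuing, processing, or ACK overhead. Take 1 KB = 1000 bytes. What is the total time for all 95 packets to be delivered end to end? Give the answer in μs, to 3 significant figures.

Per-hop transmission t_tx = L/R = 36800/7900000000 = 4.65823 μs.
Per-hop propagation t_prop = 5870000/197000000 = 29797 μs.
Pipeline fill: first packet needs 3·t_tx to clear all hops; remaining 94 packets each add one t_tx.
Total = (3+95-1)·t_tx + 3·t_prop = 97·4.65823 + 3·29797 = 89800 μs.

89800 μs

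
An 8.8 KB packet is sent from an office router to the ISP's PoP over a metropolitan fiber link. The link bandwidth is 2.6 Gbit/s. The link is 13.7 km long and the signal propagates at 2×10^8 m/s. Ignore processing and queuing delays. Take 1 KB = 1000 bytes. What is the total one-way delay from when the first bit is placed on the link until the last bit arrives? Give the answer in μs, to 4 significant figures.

L = 70400 bits.
Transmission delay = L/R = 70400 / 2600000000 = 27.0769 μs.
Propagation delay = d/s = 13700 m / 200000000 m/s = 68.5 μs.
Total = 95.58 μs.

95.58 μs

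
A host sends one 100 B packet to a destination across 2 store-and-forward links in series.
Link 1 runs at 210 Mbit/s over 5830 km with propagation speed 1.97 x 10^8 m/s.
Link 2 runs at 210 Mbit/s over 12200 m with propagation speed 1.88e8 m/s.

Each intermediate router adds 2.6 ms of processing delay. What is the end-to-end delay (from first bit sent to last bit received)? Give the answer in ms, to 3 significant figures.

L = 100 × 8 = 800 bits.
Transmission delay per hop = L/R = 800/210000000 = 0.00380952 ms; 2 hops → 0.00761905 ms.
Propagation delays (d/s per hop): 29.5939, 0.0648936 ms; sum = 29.6588 ms.
Processing at 1 router(s): 1 × 2.6 ms = 2.6 ms.
End-to-end = 32.3 ms.

32.3 ms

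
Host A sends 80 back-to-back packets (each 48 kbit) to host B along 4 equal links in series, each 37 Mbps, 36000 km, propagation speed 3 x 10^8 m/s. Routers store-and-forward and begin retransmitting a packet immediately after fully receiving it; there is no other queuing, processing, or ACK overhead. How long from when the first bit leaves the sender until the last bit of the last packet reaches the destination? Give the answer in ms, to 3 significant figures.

588 ms

Per-hop transmission t_tx = L/R = 48000/37000000 = 1.2973 ms.
Per-hop propagation t_prop = 36000000/300000000 = 120 ms.
Pipeline fill: first packet needs 4·t_tx to clear all hops; remaining 79 packets each add one t_tx.
Total = (4+80-1)·t_tx + 4·t_prop = 83·1.2973 + 4·120 = 588 ms.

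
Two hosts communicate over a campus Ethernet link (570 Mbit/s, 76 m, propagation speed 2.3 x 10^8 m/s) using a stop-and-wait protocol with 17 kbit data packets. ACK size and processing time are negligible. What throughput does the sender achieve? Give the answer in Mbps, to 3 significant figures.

558 Mbps

t_tx = L/R = 17000/570000000 = 2.98246e-05 s.
t_prop = 76/2.3e+08 = 3.30435e-07 s; RTT = 6.6087e-07 s.
Cycle = t_tx + RTT = 3.04854e-05 s.
Throughput = L / cycle = 17000 / 3.04854e-05 = 558 Mbps.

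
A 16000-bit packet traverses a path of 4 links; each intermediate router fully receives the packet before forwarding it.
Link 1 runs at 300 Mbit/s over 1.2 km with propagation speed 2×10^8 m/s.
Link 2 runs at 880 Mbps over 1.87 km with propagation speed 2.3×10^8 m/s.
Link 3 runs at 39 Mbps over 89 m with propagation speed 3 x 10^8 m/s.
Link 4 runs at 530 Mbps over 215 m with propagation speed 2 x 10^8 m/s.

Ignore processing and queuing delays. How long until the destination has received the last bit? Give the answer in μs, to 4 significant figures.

Transmission delays (L/R per hop): 53.3333, 18.1818, 410.256, 30.1887 μs; sum = 511.96 μs.
Propagation delays (d/s per hop): 6, 8.13043, 0.296667, 1.075 μs; sum = 15.5021 μs.
End-to-end = 527.5 μs.

527.5 μs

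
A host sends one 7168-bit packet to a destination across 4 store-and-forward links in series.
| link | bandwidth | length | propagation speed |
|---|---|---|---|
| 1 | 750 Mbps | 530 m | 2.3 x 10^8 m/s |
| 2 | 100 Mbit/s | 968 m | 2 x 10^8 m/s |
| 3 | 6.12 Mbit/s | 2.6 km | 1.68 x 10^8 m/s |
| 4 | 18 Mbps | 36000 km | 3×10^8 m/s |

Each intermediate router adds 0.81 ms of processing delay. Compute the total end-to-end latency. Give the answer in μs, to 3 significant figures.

Transmission delays (L/R per hop): 9.55733, 71.68, 1171.24, 398.222 μs; sum = 1650.7 μs.
Propagation delays (d/s per hop): 2.30435, 4.84, 15.4762, 120000 μs; sum = 120023 μs.
Processing at 3 router(s): 3 × 0.81 ms = 2430 μs.
End-to-end = 124000 μs.

124000 μs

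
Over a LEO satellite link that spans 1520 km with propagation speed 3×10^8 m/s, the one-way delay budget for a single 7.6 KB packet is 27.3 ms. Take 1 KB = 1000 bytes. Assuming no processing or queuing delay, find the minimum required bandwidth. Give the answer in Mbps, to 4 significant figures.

2.735 Mbps

L = 60800 bits.
Propagation delay = 1520000 / 300000000 = 5.06667 ms.
Transmission budget = 27.3 − 5.06667 = 22.2333 ms.
R ≥ L / t_tx = 60800 bits / 0.0222333 s = 2.735 Mbps.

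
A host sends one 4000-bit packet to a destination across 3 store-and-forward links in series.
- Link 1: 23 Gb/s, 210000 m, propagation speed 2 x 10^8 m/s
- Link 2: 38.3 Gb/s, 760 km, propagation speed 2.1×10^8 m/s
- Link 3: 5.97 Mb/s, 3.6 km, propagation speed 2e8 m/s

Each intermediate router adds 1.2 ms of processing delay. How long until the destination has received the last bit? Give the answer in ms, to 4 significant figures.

Transmission delays (L/R per hop): 0.000173913, 0.000104439, 0.670017 ms; sum = 0.670295 ms.
Propagation delays (d/s per hop): 1.05, 3.61905, 0.018 ms; sum = 4.68705 ms.
Processing at 2 router(s): 2 × 1.2 ms = 2.4 ms.
End-to-end = 7.757 ms.

7.757 ms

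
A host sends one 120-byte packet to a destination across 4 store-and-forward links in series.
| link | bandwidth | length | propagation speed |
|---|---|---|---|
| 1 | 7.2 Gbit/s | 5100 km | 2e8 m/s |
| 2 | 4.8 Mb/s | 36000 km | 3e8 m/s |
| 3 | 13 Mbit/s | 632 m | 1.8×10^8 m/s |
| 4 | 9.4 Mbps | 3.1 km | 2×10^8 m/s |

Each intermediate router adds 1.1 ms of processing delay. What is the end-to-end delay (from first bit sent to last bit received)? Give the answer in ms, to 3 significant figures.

L = 120 × 8 = 960 bits.
Transmission delays (L/R per hop): 0.000133333, 0.2, 0.0738462, 0.102128 ms; sum = 0.376107 ms.
Propagation delays (d/s per hop): 25.5, 120, 0.00351111, 0.0155 ms; sum = 145.519 ms.
Processing at 3 router(s): 3 × 1.1 ms = 3.3 ms.
End-to-end = 149 ms.

149 ms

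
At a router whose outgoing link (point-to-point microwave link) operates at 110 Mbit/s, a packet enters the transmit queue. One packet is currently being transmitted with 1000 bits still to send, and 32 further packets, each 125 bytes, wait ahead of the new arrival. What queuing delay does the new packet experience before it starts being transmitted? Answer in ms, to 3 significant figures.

0.300 ms

Each queued packet: L/R = 1000/110000000 = 0.00909091 ms.
32 queued → 0.290909 ms.
Plus remaining 1000 bits of current packet: 0.00909091 ms.
Queuing delay = 0.300 ms.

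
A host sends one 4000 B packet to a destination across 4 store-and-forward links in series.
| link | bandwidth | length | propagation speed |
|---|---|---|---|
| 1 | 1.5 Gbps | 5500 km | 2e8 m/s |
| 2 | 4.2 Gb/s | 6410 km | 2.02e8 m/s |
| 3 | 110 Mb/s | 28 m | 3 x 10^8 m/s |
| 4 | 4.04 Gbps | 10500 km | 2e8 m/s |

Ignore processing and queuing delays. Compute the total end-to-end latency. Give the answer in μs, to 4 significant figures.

112100 μs

L = 4000 × 8 = 32000 bits.
Transmission delays (L/R per hop): 21.3333, 7.61905, 290.909, 7.92079 μs; sum = 327.782 μs.
Propagation delays (d/s per hop): 27500, 31732.7, 0.0933333, 52500 μs; sum = 111733 μs.
End-to-end = 112100 μs.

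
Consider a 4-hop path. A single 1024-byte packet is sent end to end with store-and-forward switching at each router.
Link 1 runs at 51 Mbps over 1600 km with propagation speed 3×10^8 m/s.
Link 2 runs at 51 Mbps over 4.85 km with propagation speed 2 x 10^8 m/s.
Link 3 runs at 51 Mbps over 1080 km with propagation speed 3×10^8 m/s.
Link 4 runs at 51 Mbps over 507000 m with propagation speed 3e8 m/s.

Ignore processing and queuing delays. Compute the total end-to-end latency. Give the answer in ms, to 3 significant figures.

11.3 ms

L = 1024 × 8 = 8192 bits.
Transmission delay per hop = L/R = 8192/51000000 = 0.160627 ms; 4 hops → 0.64251 ms.
Propagation delays (d/s per hop): 5.33333, 0.02425, 3.6, 1.69 ms; sum = 10.6476 ms.
End-to-end = 11.3 ms.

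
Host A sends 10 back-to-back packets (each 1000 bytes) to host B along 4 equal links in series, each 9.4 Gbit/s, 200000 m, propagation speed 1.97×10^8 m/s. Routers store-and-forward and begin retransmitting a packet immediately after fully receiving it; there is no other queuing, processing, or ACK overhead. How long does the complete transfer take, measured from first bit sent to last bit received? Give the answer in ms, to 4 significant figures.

Per-hop transmission t_tx = L/R = 8000/9400000000 = 0.000851064 ms.
Per-hop propagation t_prop = 200000/197000000 = 1.01523 ms.
Pipeline fill: first packet needs 4·t_tx to clear all hops; remaining 9 packets each add one t_tx.
Total = (4+10-1)·t_tx + 4·t_prop = 13·0.000851064 + 4·1.01523 = 4.072 ms.

4.072 ms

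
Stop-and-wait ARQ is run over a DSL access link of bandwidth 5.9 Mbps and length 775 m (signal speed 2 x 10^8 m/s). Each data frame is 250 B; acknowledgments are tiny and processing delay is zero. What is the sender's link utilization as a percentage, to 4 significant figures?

97.76 %

t_tx = L/R = 2000/5900000 = 0.000338983 s.
t_prop = 775/200000000 = 3.875e-06 s; RTT = 7.75e-06 s.
Cycle = t_tx + RTT = 0.000346733 s.
Utilization = t_tx / cycle = 0.000338983/0.000346733 = 97.76 %.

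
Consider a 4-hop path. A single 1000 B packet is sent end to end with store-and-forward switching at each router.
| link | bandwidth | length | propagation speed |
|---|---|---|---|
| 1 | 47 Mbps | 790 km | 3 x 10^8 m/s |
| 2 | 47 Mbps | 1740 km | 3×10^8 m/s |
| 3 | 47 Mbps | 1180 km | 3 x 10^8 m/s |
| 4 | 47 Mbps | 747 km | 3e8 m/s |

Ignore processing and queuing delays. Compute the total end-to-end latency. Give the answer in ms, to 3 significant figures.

L = 1000 × 8 = 8000 bits.
Transmission delay per hop = L/R = 8000/47000000 = 0.170213 ms; 4 hops → 0.680851 ms.
Propagation delays (d/s per hop): 2.63333, 5.8, 3.93333, 2.49 ms; sum = 14.8567 ms.
End-to-end = 15.5 ms.

15.5 ms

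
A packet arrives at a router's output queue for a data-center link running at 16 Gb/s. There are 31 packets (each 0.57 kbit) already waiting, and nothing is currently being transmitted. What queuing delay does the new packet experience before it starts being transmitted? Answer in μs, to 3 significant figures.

Each queued packet: L/R = 570/16000000000 = 0.035625 μs.
31 queued → 1.10438 μs.
Queuing delay = 1.10 μs.

1.10 μs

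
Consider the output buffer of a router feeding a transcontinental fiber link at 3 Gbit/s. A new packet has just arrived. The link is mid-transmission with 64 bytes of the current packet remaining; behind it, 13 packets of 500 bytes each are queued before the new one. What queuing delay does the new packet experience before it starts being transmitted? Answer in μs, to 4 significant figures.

Each queued packet: L/R = 4000/3000000000 = 1.33333 μs.
13 queued → 17.3333 μs.
Plus remaining 512 bits of current packet: 0.170667 μs.
Queuing delay = 17.50 μs.

17.50 μs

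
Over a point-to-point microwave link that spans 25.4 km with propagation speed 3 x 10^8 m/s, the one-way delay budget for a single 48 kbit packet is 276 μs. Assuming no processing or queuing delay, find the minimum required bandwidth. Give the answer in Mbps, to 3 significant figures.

Propagation delay = 25400 / 300000000 = 84.6667 μs.
Transmission budget = 276 − 84.6667 = 191.333 μs.
R ≥ L / t_tx = 48000 bits / 0.000191333 s = 251 Mbps.

251 Mbps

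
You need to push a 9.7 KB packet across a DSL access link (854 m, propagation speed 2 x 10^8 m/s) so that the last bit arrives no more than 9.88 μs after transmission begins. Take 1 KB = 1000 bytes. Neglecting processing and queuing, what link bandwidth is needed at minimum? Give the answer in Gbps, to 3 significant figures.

L = 77600 bits.
Propagation delay = 854 / 200000000 = 4.27 μs.
Transmission budget = 9.88 − 4.27 = 5.61 μs.
R ≥ L / t_tx = 77600 bits / 5.61e-06 s = 13.8 Gbps.

13.8 Gbps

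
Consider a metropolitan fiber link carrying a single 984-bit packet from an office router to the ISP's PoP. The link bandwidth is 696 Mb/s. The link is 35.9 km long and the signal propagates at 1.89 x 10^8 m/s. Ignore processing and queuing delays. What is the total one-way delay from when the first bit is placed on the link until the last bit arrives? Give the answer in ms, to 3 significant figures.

0.191 ms

Transmission delay = L/R = 984 / 696000000 = 0.00141379 ms.
Propagation delay = d/s = 35900 m / 189000000 m/s = 0.189947 ms.
Total = 0.191 ms.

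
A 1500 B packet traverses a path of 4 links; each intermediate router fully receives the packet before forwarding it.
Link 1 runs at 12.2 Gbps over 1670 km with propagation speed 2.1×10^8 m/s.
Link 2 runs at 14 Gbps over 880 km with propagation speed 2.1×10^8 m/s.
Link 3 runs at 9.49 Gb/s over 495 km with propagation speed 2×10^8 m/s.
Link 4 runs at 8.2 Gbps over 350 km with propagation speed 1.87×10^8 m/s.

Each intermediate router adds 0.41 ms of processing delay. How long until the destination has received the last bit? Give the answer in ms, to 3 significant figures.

17.7 ms

L = 1500 × 8 = 12000 bits.
Transmission delays (L/R per hop): 0.000983607, 0.000857143, 0.00126449, 0.00146341 ms; sum = 0.00456865 ms.
Propagation delays (d/s per hop): 7.95238, 4.19048, 2.475, 1.87166 ms; sum = 16.4895 ms.
Processing at 3 router(s): 3 × 0.41 ms = 1.23 ms.
End-to-end = 17.7 ms.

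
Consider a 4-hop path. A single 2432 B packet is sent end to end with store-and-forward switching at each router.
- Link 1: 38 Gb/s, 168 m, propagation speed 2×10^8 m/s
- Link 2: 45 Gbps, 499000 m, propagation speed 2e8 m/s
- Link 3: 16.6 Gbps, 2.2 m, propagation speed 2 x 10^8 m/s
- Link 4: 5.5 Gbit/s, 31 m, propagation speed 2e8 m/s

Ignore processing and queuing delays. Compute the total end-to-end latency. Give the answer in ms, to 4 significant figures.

2.502 ms

L = 2432 × 8 = 19456 bits.
Transmission delays (L/R per hop): 0.000512, 0.000432356, 0.00117205, 0.00353745 ms; sum = 0.00565386 ms.
Propagation delays (d/s per hop): 0.00084, 2.495, 1.1e-05, 0.000155 ms; sum = 2.49601 ms.
End-to-end = 2.502 ms.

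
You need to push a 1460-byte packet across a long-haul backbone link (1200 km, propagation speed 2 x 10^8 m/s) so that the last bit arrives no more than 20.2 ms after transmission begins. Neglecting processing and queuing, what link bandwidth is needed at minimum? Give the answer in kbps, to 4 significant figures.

822.5 kbps

L = 11680 bits.
Propagation delay = 1200000 / 200000000 = 6 ms.
Transmission budget = 20.2 − 6 = 14.2 ms.
R ≥ L / t_tx = 11680 bits / 0.0142 s = 822.5 kbps.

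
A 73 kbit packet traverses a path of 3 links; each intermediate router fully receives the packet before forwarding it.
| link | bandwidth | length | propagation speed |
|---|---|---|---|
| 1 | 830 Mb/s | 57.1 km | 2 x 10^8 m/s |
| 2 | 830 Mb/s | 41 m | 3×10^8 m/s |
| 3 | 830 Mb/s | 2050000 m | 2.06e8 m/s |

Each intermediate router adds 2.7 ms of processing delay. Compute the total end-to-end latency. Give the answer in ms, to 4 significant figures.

L = 73000 bits.
Transmission delay per hop = L/R = 73000/830000000 = 0.0879518 ms; 3 hops → 0.263855 ms.
Propagation delays (d/s per hop): 0.2855, 0.000136667, 9.95146 ms; sum = 10.2371 ms.
Processing at 2 router(s): 2 × 2.7 ms = 5.4 ms.
End-to-end = 15.90 ms.

15.90 ms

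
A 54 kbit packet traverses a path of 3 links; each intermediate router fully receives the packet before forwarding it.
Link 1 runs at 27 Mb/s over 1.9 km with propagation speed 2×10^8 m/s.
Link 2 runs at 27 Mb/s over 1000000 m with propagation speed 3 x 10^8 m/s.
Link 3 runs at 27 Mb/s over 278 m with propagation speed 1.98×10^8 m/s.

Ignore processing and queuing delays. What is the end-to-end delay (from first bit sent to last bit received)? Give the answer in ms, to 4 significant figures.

L = 54000 bits.
Transmission delay per hop = L/R = 54000/27000000 = 2 ms; 3 hops → 6 ms.
Propagation delays (d/s per hop): 0.0095, 3.33333, 0.00140404 ms; sum = 3.34424 ms.
End-to-end = 9.344 ms.

9.344 ms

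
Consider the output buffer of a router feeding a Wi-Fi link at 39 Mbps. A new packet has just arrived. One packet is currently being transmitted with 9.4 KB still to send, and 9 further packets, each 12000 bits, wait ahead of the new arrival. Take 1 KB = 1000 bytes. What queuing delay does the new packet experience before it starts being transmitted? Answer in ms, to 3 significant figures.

4.70 ms

Each queued packet: L/R = 12000/39000000 = 0.307692 ms.
9 queued → 2.76923 ms.
Plus remaining 75200 bits of current packet: 1.92821 ms.
Queuing delay = 4.70 ms.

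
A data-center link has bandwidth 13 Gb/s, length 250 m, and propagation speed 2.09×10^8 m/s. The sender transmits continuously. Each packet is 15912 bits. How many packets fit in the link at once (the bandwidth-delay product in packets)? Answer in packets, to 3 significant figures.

Propagation delay = 250 / 209000000 = 1.19617e-06 s.
BDP = R × t_prop = 13000000000 × 1.19617e-06 = 15550.2 bits.
In packets of 15912 bits: 0.977 packets.

0.977 packets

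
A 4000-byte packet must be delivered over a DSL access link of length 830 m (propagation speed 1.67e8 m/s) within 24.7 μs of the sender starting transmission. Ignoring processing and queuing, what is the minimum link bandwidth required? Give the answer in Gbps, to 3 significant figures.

L = 32000 bits.
Propagation delay = 830 / 167000000 = 4.97006 μs.
Transmission budget = 24.7 − 4.97006 = 19.7299 μs.
R ≥ L / t_tx = 32000 bits / 1.97299e-05 s = 1.62 Gbps.

1.62 Gbps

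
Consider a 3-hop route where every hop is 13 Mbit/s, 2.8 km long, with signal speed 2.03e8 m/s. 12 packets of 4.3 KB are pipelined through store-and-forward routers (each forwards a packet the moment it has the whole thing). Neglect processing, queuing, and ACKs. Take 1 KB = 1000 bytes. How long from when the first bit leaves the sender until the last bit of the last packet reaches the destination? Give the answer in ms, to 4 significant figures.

Per-hop transmission t_tx = L/R = 34400/13000000 = 2.64615 ms.
Per-hop propagation t_prop = 2800/2.03e+08 = 0.0137931 ms.
Pipeline fill: first packet needs 3·t_tx to clear all hops; remaining 11 packets each add one t_tx.
Total = (3+12-1)·t_tx + 3·t_prop = 14·2.64615 + 3·0.0137931 = 37.09 ms.

37.09 ms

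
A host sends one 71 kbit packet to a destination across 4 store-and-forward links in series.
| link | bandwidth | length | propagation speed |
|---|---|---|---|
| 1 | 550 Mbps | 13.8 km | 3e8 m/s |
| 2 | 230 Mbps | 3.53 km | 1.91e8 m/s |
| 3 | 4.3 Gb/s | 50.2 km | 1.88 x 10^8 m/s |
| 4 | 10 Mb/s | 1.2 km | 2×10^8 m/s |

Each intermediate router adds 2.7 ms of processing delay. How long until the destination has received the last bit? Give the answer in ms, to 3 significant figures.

16.0 ms

L = 71000 bits.
Transmission delays (L/R per hop): 0.129091, 0.308696, 0.0165116, 7.1 ms; sum = 7.5543 ms.
Propagation delays (d/s per hop): 0.046, 0.0184817, 0.267021, 0.006 ms; sum = 0.337503 ms.
Processing at 3 router(s): 3 × 2.7 ms = 8.1 ms.
End-to-end = 16.0 ms.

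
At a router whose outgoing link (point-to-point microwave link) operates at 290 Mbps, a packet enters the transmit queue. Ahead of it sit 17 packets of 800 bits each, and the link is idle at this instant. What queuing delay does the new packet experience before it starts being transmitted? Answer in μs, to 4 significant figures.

46.90 μs

Each queued packet: L/R = 800/290000000 = 2.75862 μs.
17 queued → 46.8966 μs.
Queuing delay = 46.90 μs.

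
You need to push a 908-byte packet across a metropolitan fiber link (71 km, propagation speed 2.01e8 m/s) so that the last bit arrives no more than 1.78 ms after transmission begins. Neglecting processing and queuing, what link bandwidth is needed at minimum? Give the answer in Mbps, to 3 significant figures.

L = 7264 bits.
Propagation delay = 71000 / 2.01e+08 = 0.353234 ms.
Transmission budget = 1.78 − 0.353234 = 1.42677 ms.
R ≥ L / t_tx = 7264 bits / 0.00142677 s = 5.09 Mbps.

5.09 Mbps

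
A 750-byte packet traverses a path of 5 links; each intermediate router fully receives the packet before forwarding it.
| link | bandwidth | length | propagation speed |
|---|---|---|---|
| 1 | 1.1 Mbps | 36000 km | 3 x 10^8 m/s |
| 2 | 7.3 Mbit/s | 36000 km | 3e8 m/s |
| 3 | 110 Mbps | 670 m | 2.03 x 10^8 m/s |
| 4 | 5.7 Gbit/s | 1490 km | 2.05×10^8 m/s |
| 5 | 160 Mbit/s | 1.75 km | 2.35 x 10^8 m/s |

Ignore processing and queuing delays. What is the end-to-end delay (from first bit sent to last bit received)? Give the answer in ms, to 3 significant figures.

L = 750 × 8 = 6000 bits.
Transmission delays (L/R per hop): 5.45455, 0.821918, 0.0545455, 0.00105263, 0.0375 ms; sum = 6.36956 ms.
Propagation delays (d/s per hop): 120, 120, 0.00330049, 7.26829, 0.00744681 ms; sum = 247.279 ms.
End-to-end = 254 ms.

254 ms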